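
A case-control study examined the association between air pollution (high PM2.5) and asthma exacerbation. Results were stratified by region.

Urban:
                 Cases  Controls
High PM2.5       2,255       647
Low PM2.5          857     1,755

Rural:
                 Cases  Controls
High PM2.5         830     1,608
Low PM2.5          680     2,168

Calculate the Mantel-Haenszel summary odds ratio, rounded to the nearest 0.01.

3.44

OR_MH = Σ(aᵢdᵢ/nᵢ) / Σ(bᵢcᵢ/nᵢ), where nᵢ is the stratum total.
Stratum 1 (Urban): n = 5514; a·d/n = 2255·1755/5514 = 717.7231; b·c/n = 647·857/5514 = 100.5584
Stratum 2 (Rural): n = 5286; a·d/n = 830·2168/5286 = 340.4162; b·c/n = 1608·680/5286 = 206.8558
OR_MH = (717.7231 + 340.4162) / (100.5584 + 206.8558) = 1058.1393 / 307.4142 = 3.44206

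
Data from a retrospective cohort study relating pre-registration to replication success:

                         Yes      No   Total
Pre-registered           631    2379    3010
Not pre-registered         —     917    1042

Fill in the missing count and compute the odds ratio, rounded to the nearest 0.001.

1.946

The missing cell is in the unexposed row: 1042 − 917 = 125.
So a = 631, b = 2379, c = 125, d = 917.
OR = (a·d)/(b·c) = (631 × 917) / (2379 × 125) = 578627 / 297375 = 1.94578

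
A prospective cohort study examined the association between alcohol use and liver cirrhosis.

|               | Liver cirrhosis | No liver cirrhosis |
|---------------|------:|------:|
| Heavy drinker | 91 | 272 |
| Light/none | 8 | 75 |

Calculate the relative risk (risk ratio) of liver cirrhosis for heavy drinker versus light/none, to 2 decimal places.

2.60

Cells: a = 91, b = 272, c = 8, d = 75.
Risk in exposed = 91/363 = 0.25069; risk in unexposed = 8/83 = 0.09639.
RR = 0.25069 / 0.09639 = 2.60090
The risk among the exposed is 2.60 times that among the unexposed.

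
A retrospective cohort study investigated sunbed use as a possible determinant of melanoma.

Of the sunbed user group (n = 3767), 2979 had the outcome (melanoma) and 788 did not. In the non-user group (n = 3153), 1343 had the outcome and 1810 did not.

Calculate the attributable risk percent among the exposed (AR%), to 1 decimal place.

From the description: a = 2979, b = 788, c = 1343, d = 1810.
Risk in exposed = 2979/3767 = 0.79081; risk in unexposed = 1343/3153 = 0.42594.
RR = 0.79081/0.42594 = 1.85662
AR% = (RR − 1)/RR × 100 = (1.85662 − 1)/1.85662 × 100 = 46.1387%

46.1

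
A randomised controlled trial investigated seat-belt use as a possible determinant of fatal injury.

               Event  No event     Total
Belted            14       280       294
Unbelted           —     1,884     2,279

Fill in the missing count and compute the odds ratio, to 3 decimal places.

The missing cell is in the unexposed row: 2279 − 1884 = 395.
So a = 14, b = 280, c = 395, d = 1884.
OR = (a·d)/(b·c) = (14 × 1884) / (280 × 395) = 26376 / 110600 = 0.23848

0.238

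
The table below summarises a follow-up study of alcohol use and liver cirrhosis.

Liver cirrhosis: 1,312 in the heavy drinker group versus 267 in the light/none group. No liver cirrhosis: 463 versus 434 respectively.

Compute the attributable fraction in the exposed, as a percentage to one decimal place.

From the description: a = 1312, b = 463, c = 267, d = 434.
Risk in exposed = 1312/1775 = 0.73915; risk in unexposed = 267/701 = 0.38088.
RR = 0.73915/0.38088 = 1.94063
AR% = (RR − 1)/RR × 100 = (1.94063 − 1)/1.94063 × 100 = 48.4703%

48.5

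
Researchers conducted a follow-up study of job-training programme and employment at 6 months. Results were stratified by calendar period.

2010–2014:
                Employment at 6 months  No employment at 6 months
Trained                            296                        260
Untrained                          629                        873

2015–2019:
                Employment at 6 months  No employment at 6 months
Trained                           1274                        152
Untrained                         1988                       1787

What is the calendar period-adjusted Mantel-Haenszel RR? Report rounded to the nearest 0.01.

1.60

RR_MH = Σ(aᵢ·n₀ᵢ/nᵢ) / Σ(cᵢ·n₁ᵢ/nᵢ), with n₁ᵢ = aᵢ+bᵢ (exposed), n₀ᵢ = cᵢ+dᵢ (unexposed), nᵢ = n₁ᵢ+n₀ᵢ.
Stratum 1 (2010–2014): n₁ = 556, n₀ = 1502, n = 2058; a·n₀/n = 296·1502/2058 = 216.0311; c·n₁/n = 629·556/2058 = 169.9339
Stratum 2 (2015–2019): n₁ = 1426, n₀ = 3775, n = 5201; a·n₀/n = 1274·3775/5201 = 924.6972; c·n₁/n = 1988·1426/5201 = 545.0659
RR_MH = (216.0311 + 924.6972) / (169.9339 + 545.0659) = 1140.7283 / 714.9999 = 1.59542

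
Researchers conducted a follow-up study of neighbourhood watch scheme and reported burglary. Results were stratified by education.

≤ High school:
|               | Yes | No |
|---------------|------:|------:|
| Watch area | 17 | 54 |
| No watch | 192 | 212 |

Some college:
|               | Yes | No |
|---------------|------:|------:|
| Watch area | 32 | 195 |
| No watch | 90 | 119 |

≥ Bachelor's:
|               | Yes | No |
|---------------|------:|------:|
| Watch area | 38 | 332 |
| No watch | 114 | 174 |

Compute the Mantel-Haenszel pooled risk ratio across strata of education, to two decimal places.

RR_MH = Σ(aᵢ·n₀ᵢ/nᵢ) / Σ(cᵢ·n₁ᵢ/nᵢ), with n₁ᵢ = aᵢ+bᵢ (exposed), n₀ᵢ = cᵢ+dᵢ (unexposed), nᵢ = n₁ᵢ+n₀ᵢ.
Stratum 1 (≤ High school): n₁ = 71, n₀ = 404, n = 475; a·n₀/n = 17·404/475 = 14.4589; c·n₁/n = 192·71/475 = 28.6989
Stratum 2 (Some college): n₁ = 227, n₀ = 209, n = 436; a·n₀/n = 32·209/436 = 15.3394; c·n₁/n = 90·227/436 = 46.8578
Stratum 3 (≥ Bachelor's): n₁ = 370, n₀ = 288, n = 658; a·n₀/n = 38·288/658 = 16.6322; c·n₁/n = 114·370/658 = 64.1033
RR_MH = (14.4589 + 15.3394 + 16.6322) / (28.6989 + 46.8578 + 64.1033) = 46.4306 / 139.6601 = 0.33245

0.33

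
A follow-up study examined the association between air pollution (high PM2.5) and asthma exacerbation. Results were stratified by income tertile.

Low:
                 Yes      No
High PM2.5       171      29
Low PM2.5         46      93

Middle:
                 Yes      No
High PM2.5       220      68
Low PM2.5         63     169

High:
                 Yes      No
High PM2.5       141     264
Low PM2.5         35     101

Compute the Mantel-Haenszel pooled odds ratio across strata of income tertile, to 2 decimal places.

OR_MH = Σ(aᵢdᵢ/nᵢ) / Σ(bᵢcᵢ/nᵢ), where nᵢ is the stratum total.
Stratum 1 (Low): n = 339; a·d/n = 171·93/339 = 46.9115; b·c/n = 29·46/339 = 3.9351
Stratum 2 (Middle): n = 520; a·d/n = 220·169/520 = 71.5000; b·c/n = 68·63/520 = 8.2385
Stratum 3 (High): n = 541; a·d/n = 141·101/541 = 26.3235; b·c/n = 264·35/541 = 17.0795
OR_MH = (46.9115 + 71.5000 + 26.3235) / (3.9351 + 8.2385 + 17.0795) = 144.7350 / 29.2530 = 4.94769

4.95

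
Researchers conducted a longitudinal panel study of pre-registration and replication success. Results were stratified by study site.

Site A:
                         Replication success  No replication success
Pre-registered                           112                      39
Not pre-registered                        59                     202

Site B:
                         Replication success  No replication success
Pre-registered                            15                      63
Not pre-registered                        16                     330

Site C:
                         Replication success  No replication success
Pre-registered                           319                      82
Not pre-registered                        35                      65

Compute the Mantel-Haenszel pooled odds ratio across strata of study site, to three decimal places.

7.887

OR_MH = Σ(aᵢdᵢ/nᵢ) / Σ(bᵢcᵢ/nᵢ), where nᵢ is the stratum total.
Stratum 1 (Site A): n = 412; a·d/n = 112·202/412 = 54.9126; b·c/n = 39·59/412 = 5.5850
Stratum 2 (Site B): n = 424; a·d/n = 15·330/424 = 11.6745; b·c/n = 63·16/424 = 2.3774
Stratum 3 (Site C): n = 501; a·d/n = 319·65/501 = 41.3872; b·c/n = 82·35/501 = 5.7285
OR_MH = (54.9126 + 11.6745 + 41.3872) / (5.5850 + 2.3774 + 5.7285) = 107.9744 / 13.6909 = 7.88661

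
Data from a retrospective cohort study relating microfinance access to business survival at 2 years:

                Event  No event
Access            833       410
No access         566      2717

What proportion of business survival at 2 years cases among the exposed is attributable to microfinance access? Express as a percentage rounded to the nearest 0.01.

74.27

Cells: a = 833, b = 410, c = 566, d = 2717.
Risk in exposed = 833/1243 = 0.67015; risk in unexposed = 566/3283 = 0.17240.
RR = 0.67015/0.17240 = 3.88712
AR% = (RR − 1)/RR × 100 = (3.88712 − 1)/3.88712 × 100 = 74.2740%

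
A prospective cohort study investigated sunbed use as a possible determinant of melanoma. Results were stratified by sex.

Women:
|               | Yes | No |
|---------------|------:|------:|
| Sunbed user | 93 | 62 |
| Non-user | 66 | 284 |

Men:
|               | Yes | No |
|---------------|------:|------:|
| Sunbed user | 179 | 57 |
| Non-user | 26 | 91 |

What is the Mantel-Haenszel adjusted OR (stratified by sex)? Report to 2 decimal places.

OR_MH = Σ(aᵢdᵢ/nᵢ) / Σ(bᵢcᵢ/nᵢ), where nᵢ is the stratum total.
Stratum 1 (Women): n = 505; a·d/n = 93·284/505 = 52.3010; b·c/n = 62·66/505 = 8.1030
Stratum 2 (Men): n = 353; a·d/n = 179·91/353 = 46.1445; b·c/n = 57·26/353 = 4.1983
OR_MH = (52.3010 + 46.1445) / (8.1030 + 4.1983) = 98.4455 / 12.3013 = 8.00287

8.00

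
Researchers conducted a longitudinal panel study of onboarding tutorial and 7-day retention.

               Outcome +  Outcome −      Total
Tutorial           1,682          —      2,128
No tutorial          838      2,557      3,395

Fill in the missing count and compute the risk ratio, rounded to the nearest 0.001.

3.202

The missing cell is in the exposed row: 2128 − 1682 = 446.
So a = 1682, b = 446, c = 838, d = 2557.
RR = [a/(a+b)] / [c/(c+d)] = (1682/2128) / (838/3395) = 0.79041/0.24683 = 3.20221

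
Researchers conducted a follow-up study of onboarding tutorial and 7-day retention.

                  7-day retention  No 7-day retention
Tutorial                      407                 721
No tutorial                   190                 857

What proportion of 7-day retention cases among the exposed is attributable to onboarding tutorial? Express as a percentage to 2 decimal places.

Cells: a = 407, b = 721, c = 190, d = 857.
Risk in exposed = 407/1128 = 0.36082; risk in unexposed = 190/1047 = 0.18147.
RR = 0.36082/0.18147 = 1.98828
AR% = (RR − 1)/RR × 100 = (1.98828 − 1)/1.98828 × 100 = 49.7054%

49.71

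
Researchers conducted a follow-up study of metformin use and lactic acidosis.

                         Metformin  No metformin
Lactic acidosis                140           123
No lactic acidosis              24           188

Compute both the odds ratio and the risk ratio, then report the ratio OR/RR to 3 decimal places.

Reading the table with exposure as columns: a = 140 (Metformin, case), b = 24 (Metformin, non-case), c = 123 (No metformin, case), d = 188.
OR = (140·188)/(24·123) = 26320/2952 = 8.91599
Risk in exposed = 140/164 = 0.85366; risk in unexposed = 123/311 = 0.39550; RR = 2.15844
OR/RR = 8.91599 / 2.15844 = 4.13076
The outcome is not rare, so the OR lies further from 1 than the RR.

4.131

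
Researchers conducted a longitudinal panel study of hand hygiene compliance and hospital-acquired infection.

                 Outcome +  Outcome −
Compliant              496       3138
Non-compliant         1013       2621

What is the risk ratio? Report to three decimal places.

Cells: a = 496, b = 3138, c = 1013, d = 2621.
Risk in exposed = 496/3634 = 0.13649; risk in unexposed = 1013/3634 = 0.27876.
RR = 0.13649 / 0.27876 = 0.48963
The risk is 51% lower among the exposed than among the unexposed.

0.490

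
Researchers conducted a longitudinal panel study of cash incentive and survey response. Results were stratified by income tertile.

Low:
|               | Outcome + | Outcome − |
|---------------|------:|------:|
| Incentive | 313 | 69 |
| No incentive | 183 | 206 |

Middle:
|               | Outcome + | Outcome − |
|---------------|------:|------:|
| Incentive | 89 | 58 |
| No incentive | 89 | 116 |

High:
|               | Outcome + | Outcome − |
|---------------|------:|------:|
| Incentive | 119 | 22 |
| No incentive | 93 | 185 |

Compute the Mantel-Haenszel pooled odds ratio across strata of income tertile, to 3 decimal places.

4.607

OR_MH = Σ(aᵢdᵢ/nᵢ) / Σ(bᵢcᵢ/nᵢ), where nᵢ is the stratum total.
Stratum 1 (Low): n = 771; a·d/n = 313·206/771 = 83.6291; b·c/n = 69·183/771 = 16.3774
Stratum 2 (Middle): n = 352; a·d/n = 89·116/352 = 29.3295; b·c/n = 58·89/352 = 14.6648
Stratum 3 (High): n = 419; a·d/n = 119·185/419 = 52.5418; b·c/n = 22·93/419 = 4.8831
OR_MH = (83.6291 + 29.3295 + 52.5418) / (16.3774 + 14.6648 + 4.8831) = 165.5004 / 35.9253 = 4.60680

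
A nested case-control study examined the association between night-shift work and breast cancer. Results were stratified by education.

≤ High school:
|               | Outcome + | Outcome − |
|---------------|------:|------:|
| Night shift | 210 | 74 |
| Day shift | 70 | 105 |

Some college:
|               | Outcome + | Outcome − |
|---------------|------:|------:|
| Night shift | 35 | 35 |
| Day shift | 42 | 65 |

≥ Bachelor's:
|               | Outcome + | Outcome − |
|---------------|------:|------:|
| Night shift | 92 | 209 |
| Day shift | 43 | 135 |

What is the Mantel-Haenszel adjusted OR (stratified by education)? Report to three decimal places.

2.264

OR_MH = Σ(aᵢdᵢ/nᵢ) / Σ(bᵢcᵢ/nᵢ), where nᵢ is the stratum total.
Stratum 1 (≤ High school): n = 459; a·d/n = 210·105/459 = 48.0392; b·c/n = 74·70/459 = 11.2854
Stratum 2 (Some college): n = 177; a·d/n = 35·65/177 = 12.8531; b·c/n = 35·42/177 = 8.3051
Stratum 3 (≥ Bachelor's): n = 479; a·d/n = 92·135/479 = 25.9290; b·c/n = 209·43/479 = 18.7620
OR_MH = (48.0392 + 12.8531 + 25.9290) / (11.2854 + 8.3051 + 18.7620) = 86.8213 / 38.3525 = 2.26377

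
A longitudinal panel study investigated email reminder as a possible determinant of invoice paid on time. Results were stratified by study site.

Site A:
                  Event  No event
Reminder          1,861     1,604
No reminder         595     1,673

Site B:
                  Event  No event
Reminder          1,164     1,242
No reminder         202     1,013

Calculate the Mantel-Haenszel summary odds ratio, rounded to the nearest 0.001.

3.685

OR_MH = Σ(aᵢdᵢ/nᵢ) / Σ(bᵢcᵢ/nᵢ), where nᵢ is the stratum total.
Stratum 1 (Site A): n = 5733; a·d/n = 1861·1673/5733 = 543.0757; b·c/n = 1604·595/5733 = 166.4713
Stratum 2 (Site B): n = 3621; a·d/n = 1164·1013/3621 = 325.6371; b·c/n = 1242·202/3621 = 69.2858
OR_MH = (543.0757 + 325.6371) / (166.4713 + 69.2858) = 868.7128 / 235.7571 = 3.68478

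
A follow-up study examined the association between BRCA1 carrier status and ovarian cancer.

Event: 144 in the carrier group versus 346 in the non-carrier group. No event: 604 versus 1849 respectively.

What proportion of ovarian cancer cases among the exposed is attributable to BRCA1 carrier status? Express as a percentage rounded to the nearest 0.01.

From the description: a = 144, b = 604, c = 346, d = 1849.
Risk in exposed = 144/748 = 0.19251; risk in unexposed = 346/2195 = 0.15763.
RR = 0.19251/0.15763 = 1.22129
AR% = (RR − 1)/RR × 100 = (1.22129 − 1)/1.22129 × 100 = 18.1195%

18.12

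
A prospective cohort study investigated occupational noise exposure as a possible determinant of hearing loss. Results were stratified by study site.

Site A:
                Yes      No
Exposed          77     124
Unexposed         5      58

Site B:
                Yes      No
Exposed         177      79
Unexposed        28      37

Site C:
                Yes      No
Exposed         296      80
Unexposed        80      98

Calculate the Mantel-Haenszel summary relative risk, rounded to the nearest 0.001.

1.856

RR_MH = Σ(aᵢ·n₀ᵢ/nᵢ) / Σ(cᵢ·n₁ᵢ/nᵢ), with n₁ᵢ = aᵢ+bᵢ (exposed), n₀ᵢ = cᵢ+dᵢ (unexposed), nᵢ = n₁ᵢ+n₀ᵢ.
Stratum 1 (Site A): n₁ = 201, n₀ = 63, n = 264; a·n₀/n = 77·63/264 = 18.3750; c·n₁/n = 5·201/264 = 3.8068
Stratum 2 (Site B): n₁ = 256, n₀ = 65, n = 321; a·n₀/n = 177·65/321 = 35.8411; c·n₁/n = 28·256/321 = 22.3302
Stratum 3 (Site C): n₁ = 376, n₀ = 178, n = 554; a·n₀/n = 296·178/554 = 95.1047; c·n₁/n = 80·376/554 = 54.2960
RR_MH = (18.3750 + 35.8411 + 95.1047) / (3.8068 + 22.3302 + 54.2960) = 149.3208 / 80.4331 = 1.85646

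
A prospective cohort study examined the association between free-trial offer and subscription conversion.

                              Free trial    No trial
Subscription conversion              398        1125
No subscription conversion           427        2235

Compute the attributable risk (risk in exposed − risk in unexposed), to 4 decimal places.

0.1476

Reading the table with exposure as columns: a = 398 (Free trial, case), b = 427 (Free trial, non-case), c = 1125 (No trial, case), d = 2235.
Risk in exposed = 398/825 = 0.482424; risk in unexposed = 1125/3360 = 0.334821.
Risk difference = 0.482424 − 0.334821 = 0.147603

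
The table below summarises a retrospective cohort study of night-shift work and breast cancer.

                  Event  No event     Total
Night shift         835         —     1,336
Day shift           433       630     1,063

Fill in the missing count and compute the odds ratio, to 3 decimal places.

2.425

The missing cell is in the exposed row: 1336 − 835 = 501.
So a = 835, b = 501, c = 433, d = 630.
OR = (a·d)/(b·c) = (835 × 630) / (501 × 433) = 526050 / 216933 = 2.42494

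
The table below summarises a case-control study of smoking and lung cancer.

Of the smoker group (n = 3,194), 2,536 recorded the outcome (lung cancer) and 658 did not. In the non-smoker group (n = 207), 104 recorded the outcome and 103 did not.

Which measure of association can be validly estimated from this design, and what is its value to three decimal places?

From the description: a = 2536, b = 658, c = 104, d = 103.
This is a case-control study: participants were sampled on outcome status, so risks in the source population cannot be estimated directly — relative risk is not valid here. The odds ratio is the appropriate measure.
OR = (a·d)/(b·c) = (2536 × 103) / (658 × 104) = 261208 / 68432 = 3.81704

3.817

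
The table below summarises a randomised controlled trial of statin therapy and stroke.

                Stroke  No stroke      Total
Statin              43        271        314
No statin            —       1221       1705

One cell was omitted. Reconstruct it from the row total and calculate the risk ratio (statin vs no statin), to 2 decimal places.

0.48

The missing cell is in the unexposed row: 1705 − 1221 = 484.
So a = 43, b = 271, c = 484, d = 1221.
RR = [a/(a+b)] / [c/(c+d)] = (43/314) / (484/1705) = 0.13694/0.28387 = 0.48241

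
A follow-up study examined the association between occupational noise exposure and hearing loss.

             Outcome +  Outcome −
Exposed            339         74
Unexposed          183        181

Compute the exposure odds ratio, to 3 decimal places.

Cells: a = 339, b = 74, c = 183, d = 181.
OR = (a·d)/(b·c) = (339 × 181) / (74 × 183) = 61359 / 13542 = 4.53101
The odds of hearing loss are about 4.53 times as high in the exposed group.

4.531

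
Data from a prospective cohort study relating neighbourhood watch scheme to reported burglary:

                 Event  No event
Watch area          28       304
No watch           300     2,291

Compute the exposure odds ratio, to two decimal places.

0.70

Cells: a = 28, b = 304, c = 300, d = 2291.
OR = (a·d)/(b·c) = (28 × 2291) / (304 × 300) = 64148 / 91200 = 0.70338
Exposure is associated with lower odds of reported burglary (OR = 0.70 < 1).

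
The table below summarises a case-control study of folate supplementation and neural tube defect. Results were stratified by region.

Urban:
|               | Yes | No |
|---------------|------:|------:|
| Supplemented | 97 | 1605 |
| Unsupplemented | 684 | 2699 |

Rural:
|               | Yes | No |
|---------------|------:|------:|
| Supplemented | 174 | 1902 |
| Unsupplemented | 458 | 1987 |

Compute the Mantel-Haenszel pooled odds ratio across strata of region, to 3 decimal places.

OR_MH = Σ(aᵢdᵢ/nᵢ) / Σ(bᵢcᵢ/nᵢ), where nᵢ is the stratum total.
Stratum 1 (Urban): n = 5085; a·d/n = 97·2699/5085 = 51.4853; b·c/n = 1605·684/5085 = 215.8938
Stratum 2 (Rural): n = 4521; a·d/n = 174·1987/4521 = 76.4738; b·c/n = 1902·458/4521 = 192.6821
OR_MH = (51.4853 + 76.4738) / (215.8938 + 192.6821) = 127.9591 / 408.5760 = 0.31318

0.313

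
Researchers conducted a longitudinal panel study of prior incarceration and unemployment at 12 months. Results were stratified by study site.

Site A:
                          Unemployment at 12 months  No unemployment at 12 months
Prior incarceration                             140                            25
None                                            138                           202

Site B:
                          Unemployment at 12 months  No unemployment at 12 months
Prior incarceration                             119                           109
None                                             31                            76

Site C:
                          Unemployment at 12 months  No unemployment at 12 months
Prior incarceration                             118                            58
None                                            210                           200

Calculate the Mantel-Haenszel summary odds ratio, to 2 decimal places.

OR_MH = Σ(aᵢdᵢ/nᵢ) / Σ(bᵢcᵢ/nᵢ), where nᵢ is the stratum total.
Stratum 1 (Site A): n = 505; a·d/n = 140·202/505 = 56.0000; b·c/n = 25·138/505 = 6.8317
Stratum 2 (Site B): n = 335; a·d/n = 119·76/335 = 26.9970; b·c/n = 109·31/335 = 10.0866
Stratum 3 (Site C): n = 586; a·d/n = 118·200/586 = 40.2730; b·c/n = 58·210/586 = 20.7850
OR_MH = (56.0000 + 26.9970 + 40.2730) / (6.8317 + 10.0866 + 20.7850) = 123.2701 / 37.7032 = 3.26948

3.27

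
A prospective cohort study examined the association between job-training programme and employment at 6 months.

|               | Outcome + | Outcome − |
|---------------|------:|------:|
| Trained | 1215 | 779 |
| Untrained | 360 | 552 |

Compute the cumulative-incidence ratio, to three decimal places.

1.544

Cells: a = 1215, b = 779, c = 360, d = 552.
Risk in exposed = 1215/1994 = 0.60933; risk in unexposed = 360/912 = 0.39474.
RR = 0.60933 / 0.39474 = 1.54363
The risk among the exposed is 1.54 times that among the unexposed.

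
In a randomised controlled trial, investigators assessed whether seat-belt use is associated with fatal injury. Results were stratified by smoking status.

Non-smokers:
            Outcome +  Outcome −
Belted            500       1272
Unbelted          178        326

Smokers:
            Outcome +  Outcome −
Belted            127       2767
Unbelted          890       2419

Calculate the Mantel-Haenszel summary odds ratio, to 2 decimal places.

0.24

OR_MH = Σ(aᵢdᵢ/nᵢ) / Σ(bᵢcᵢ/nᵢ), where nᵢ is the stratum total.
Stratum 1 (Non-smokers): n = 2276; a·d/n = 500·326/2276 = 71.6169; b·c/n = 1272·178/2276 = 99.4798
Stratum 2 (Smokers): n = 6203; a·d/n = 127·2419/6203 = 49.5265; b·c/n = 2767·890/6203 = 397.0063
OR_MH = (71.6169 + 49.5265) / (99.4798 + 397.0063) = 121.1434 / 496.4861 = 0.24400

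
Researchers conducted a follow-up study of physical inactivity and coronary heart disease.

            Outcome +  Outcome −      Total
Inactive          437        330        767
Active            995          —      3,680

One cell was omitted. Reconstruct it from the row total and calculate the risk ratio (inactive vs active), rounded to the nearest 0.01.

The missing cell is in the unexposed row: 3680 − 995 = 2685.
So a = 437, b = 330, c = 995, d = 2685.
RR = [a/(a+b)] / [c/(c+d)] = (437/767) / (995/3680) = 0.56975/0.27038 = 2.10722

2.11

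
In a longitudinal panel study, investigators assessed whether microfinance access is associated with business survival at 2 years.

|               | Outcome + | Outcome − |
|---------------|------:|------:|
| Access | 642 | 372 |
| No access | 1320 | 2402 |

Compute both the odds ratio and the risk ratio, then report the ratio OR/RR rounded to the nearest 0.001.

Cells: a = 642, b = 372, c = 1320, d = 2402.
OR = (642·2402)/(372·1320) = 1542084/491040 = 3.14044
Risk in exposed = 642/1014 = 0.63314; risk in unexposed = 1320/3722 = 0.35465; RR = 1.78525
OR/RR = 3.14044 / 1.78525 = 1.75910
The outcome is not rare, so the OR lies further from 1 than the RR.

1.759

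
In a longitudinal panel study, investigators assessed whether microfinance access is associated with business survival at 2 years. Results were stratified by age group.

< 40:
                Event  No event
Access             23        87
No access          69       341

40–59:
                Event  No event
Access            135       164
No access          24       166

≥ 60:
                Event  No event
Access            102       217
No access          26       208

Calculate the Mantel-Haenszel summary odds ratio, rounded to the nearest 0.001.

OR_MH = Σ(aᵢdᵢ/nᵢ) / Σ(bᵢcᵢ/nᵢ), where nᵢ is the stratum total.
Stratum 1 (< 40): n = 520; a·d/n = 23·341/520 = 15.0827; b·c/n = 87·69/520 = 11.5442
Stratum 2 (40–59): n = 489; a·d/n = 135·166/489 = 45.8282; b·c/n = 164·24/489 = 8.0491
Stratum 3 (≥ 60): n = 553; a·d/n = 102·208/553 = 38.3653; b·c/n = 217·26/553 = 10.2025
OR_MH = (15.0827 + 45.8282 + 38.3653) / (11.5442 + 8.0491 + 10.2025) = 99.2762 / 29.7958 = 3.33188

3.332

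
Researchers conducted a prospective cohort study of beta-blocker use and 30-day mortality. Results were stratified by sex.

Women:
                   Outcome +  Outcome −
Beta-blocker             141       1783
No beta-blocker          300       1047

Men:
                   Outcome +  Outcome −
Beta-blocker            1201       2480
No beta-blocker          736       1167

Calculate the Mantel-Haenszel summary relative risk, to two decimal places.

0.71

RR_MH = Σ(aᵢ·n₀ᵢ/nᵢ) / Σ(cᵢ·n₁ᵢ/nᵢ), with n₁ᵢ = aᵢ+bᵢ (exposed), n₀ᵢ = cᵢ+dᵢ (unexposed), nᵢ = n₁ᵢ+n₀ᵢ.
Stratum 1 (Women): n₁ = 1924, n₀ = 1347, n = 3271; a·n₀/n = 141·1347/3271 = 58.0639; c·n₁/n = 300·1924/3271 = 176.4598
Stratum 2 (Men): n₁ = 3681, n₀ = 1903, n = 5584; a·n₀/n = 1201·1903/5584 = 409.2949; c·n₁/n = 736·3681/5584 = 485.1748
RR_MH = (58.0639 + 409.2949) / (176.4598 + 485.1748) = 467.3588 / 661.6346 = 0.70637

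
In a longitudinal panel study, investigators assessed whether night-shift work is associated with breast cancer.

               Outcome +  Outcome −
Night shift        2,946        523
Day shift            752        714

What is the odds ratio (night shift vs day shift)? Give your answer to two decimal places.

5.35

Cells: a = 2946, b = 523, c = 752, d = 714.
OR = (a·d)/(b·c) = (2946 × 714) / (523 × 752) = 2103444 / 393296 = 5.34825
The odds of breast cancer are about 5.35 times as high in the night shift group.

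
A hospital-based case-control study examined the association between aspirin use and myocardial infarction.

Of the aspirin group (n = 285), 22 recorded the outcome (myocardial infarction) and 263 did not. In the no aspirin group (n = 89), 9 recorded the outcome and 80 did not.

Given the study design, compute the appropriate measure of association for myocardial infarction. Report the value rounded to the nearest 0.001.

0.744

From the description: a = 22, b = 263, c = 9, d = 80.
This is a hospital-based case-control study: participants were sampled on outcome status, so risks in the source population cannot be estimated directly — relative risk is not valid here. The odds ratio is the appropriate measure.
OR = (a·d)/(b·c) = (22 × 80) / (263 × 9) = 1760 / 2367 = 0.74356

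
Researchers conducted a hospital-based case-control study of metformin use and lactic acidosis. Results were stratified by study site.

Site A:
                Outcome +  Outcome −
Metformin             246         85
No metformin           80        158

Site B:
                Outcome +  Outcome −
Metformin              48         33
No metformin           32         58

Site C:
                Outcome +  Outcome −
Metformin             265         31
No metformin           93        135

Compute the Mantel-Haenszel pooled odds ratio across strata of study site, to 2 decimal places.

OR_MH = Σ(aᵢdᵢ/nᵢ) / Σ(bᵢcᵢ/nᵢ), where nᵢ is the stratum total.
Stratum 1 (Site A): n = 569; a·d/n = 246·158/569 = 68.3093; b·c/n = 85·80/569 = 11.9508
Stratum 2 (Site B): n = 171; a·d/n = 48·58/171 = 16.2807; b·c/n = 33·32/171 = 6.1754
Stratum 3 (Site C): n = 524; a·d/n = 265·135/524 = 68.2729; b·c/n = 31·93/524 = 5.5019
OR_MH = (68.3093 + 16.2807 + 68.2729) / (11.9508 + 6.1754 + 5.5019) = 152.8629 / 23.6281 = 6.46953

6.47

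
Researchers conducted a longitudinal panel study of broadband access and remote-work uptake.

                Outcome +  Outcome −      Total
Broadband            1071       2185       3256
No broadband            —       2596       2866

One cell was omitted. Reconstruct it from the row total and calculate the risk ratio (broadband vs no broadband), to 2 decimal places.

The missing cell is in the unexposed row: 2866 − 2596 = 270.
So a = 1071, b = 2185, c = 270, d = 2596.
RR = [a/(a+b)] / [c/(c+d)] = (1071/3256) / (270/2866) = 0.32893/0.09421 = 3.49154

3.49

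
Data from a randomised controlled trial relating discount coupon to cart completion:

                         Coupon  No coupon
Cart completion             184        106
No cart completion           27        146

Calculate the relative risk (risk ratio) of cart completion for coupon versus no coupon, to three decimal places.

Reading the table with exposure as columns: a = 184 (Coupon, case), b = 27 (Coupon, non-case), c = 106 (No coupon, case), d = 146.
Risk in exposed = 184/211 = 0.87204; risk in unexposed = 106/252 = 0.42063.
RR = 0.87204 / 0.42063 = 2.07315
The risk among the exposed is 2.07 times that among the unexposed.

2.073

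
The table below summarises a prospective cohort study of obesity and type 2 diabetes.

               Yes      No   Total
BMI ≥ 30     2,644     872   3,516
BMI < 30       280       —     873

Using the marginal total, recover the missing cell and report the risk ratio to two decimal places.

The missing cell is in the unexposed row: 873 − 280 = 593.
So a = 2644, b = 872, c = 280, d = 593.
RR = [a/(a+b)] / [c/(c+d)] = (2644/3516) / (280/873) = 0.75199/0.32073 = 2.34460

2.34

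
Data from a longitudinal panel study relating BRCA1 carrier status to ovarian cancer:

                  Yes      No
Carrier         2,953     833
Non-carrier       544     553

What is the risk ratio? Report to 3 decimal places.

1.573

Cells: a = 2953, b = 833, c = 544, d = 553.
Risk in exposed = 2953/3786 = 0.77998; risk in unexposed = 544/1097 = 0.49590.
RR = 0.77998 / 0.49590 = 1.57286
The risk among the exposed is 1.57 times that among the unexposed.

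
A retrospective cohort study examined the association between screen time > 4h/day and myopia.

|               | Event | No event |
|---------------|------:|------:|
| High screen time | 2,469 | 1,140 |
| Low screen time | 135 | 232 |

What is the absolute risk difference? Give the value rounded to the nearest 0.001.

Cells: a = 2469, b = 1140, c = 135, d = 232.
Risk in exposed = 2469/3609 = 0.684123; risk in unexposed = 135/367 = 0.367847.
Risk difference = 0.684123 − 0.367847 = 0.316276

0.316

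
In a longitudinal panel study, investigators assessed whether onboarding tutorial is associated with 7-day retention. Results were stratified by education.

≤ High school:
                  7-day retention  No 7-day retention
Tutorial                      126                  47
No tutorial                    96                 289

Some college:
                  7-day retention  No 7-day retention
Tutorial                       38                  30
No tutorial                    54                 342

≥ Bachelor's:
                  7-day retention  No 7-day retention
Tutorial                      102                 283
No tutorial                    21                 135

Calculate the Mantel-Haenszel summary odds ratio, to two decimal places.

OR_MH = Σ(aᵢdᵢ/nᵢ) / Σ(bᵢcᵢ/nᵢ), where nᵢ is the stratum total.
Stratum 1 (≤ High school): n = 558; a·d/n = 126·289/558 = 65.2581; b·c/n = 47·96/558 = 8.0860
Stratum 2 (Some college): n = 464; a·d/n = 38·342/464 = 28.0086; b·c/n = 30·54/464 = 3.4914
Stratum 3 (≥ Bachelor's): n = 541; a·d/n = 102·135/541 = 25.4529; b·c/n = 283·21/541 = 10.9852
OR_MH = (65.2581 + 28.0086 + 25.4529) / (8.0860 + 3.4914 + 10.9852) = 118.7196 / 22.5626 = 5.26178

5.26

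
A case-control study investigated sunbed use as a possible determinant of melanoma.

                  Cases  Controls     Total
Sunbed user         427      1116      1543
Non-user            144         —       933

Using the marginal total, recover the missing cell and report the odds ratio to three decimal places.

2.096

The missing cell is in the unexposed row: 933 − 144 = 789.
So a = 427, b = 1116, c = 144, d = 789.
OR = (a·d)/(b·c) = (427 × 789) / (1116 × 144) = 336903 / 160704 = 2.09642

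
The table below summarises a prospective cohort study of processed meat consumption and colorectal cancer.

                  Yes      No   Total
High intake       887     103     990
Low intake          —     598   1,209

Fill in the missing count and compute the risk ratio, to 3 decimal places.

1.773

The missing cell is in the unexposed row: 1209 − 598 = 611.
So a = 887, b = 103, c = 611, d = 598.
RR = [a/(a+b)] / [c/(c+d)] = (887/990) / (611/1209) = 0.89596/0.50538 = 1.77286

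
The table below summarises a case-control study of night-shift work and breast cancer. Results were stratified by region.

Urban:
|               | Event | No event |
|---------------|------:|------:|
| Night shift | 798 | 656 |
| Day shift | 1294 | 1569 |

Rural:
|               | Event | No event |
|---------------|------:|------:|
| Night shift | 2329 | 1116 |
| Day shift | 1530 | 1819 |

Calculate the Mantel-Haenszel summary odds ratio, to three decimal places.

OR_MH = Σ(aᵢdᵢ/nᵢ) / Σ(bᵢcᵢ/nᵢ), where nᵢ is the stratum total.
Stratum 1 (Urban): n = 4317; a·d/n = 798·1569/4317 = 290.0306; b·c/n = 656·1294/4317 = 196.6328
Stratum 2 (Rural): n = 6794; a·d/n = 2329·1819/6794 = 623.5577; b·c/n = 1116·1530/6794 = 251.3218
OR_MH = (290.0306 + 623.5577) / (196.6328 + 251.3218) = 913.5883 / 447.9546 = 2.03947

2.039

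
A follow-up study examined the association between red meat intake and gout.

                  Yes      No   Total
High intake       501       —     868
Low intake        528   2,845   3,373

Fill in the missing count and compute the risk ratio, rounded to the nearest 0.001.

The missing cell is in the exposed row: 868 − 501 = 367.
So a = 501, b = 367, c = 528, d = 2845.
RR = [a/(a+b)] / [c/(c+d)] = (501/868) / (528/3373) = 0.57719/0.15654 = 3.68723

3.687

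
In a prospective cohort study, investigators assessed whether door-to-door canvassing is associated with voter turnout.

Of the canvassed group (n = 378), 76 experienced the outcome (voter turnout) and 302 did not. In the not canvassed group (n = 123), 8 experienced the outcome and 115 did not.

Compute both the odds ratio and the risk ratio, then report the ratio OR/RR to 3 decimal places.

1.170

From the description: a = 76, b = 302, c = 8, d = 115.
OR = (76·115)/(302·8) = 8740/2416 = 3.61755
Risk in exposed = 76/378 = 0.20106; risk in unexposed = 8/123 = 0.06504; RR = 3.09127
OR/RR = 3.61755 / 3.09127 = 1.17025
The outcome is not rare, so the OR lies further from 1 than the RR.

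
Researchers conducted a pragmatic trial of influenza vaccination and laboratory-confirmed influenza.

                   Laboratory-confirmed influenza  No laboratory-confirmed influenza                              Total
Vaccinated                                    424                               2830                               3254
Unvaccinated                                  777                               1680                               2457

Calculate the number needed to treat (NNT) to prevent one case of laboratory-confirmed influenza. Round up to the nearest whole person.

Risk in treated group = 424/3254 = 0.13030; risk in control = 777/2457 = 0.31624.
Absolute risk reduction = 0.31624 − 0.13030 = 0.18594
NNT = 1 / ARR = 1 / 0.18594 = 5.378 → round up → 6

6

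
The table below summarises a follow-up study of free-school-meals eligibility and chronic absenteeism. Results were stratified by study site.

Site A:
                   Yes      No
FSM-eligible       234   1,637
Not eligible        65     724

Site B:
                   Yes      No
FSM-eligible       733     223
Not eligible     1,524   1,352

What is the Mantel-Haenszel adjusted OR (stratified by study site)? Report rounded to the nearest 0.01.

OR_MH = Σ(aᵢdᵢ/nᵢ) / Σ(bᵢcᵢ/nᵢ), where nᵢ is the stratum total.
Stratum 1 (Site A): n = 2660; a·d/n = 234·724/2660 = 63.6902; b·c/n = 1637·65/2660 = 40.0019
Stratum 2 (Site B): n = 3832; a·d/n = 733·1352/3832 = 258.6159; b·c/n = 223·1524/3832 = 88.6879
OR_MH = (63.6902 + 258.6159) / (40.0019 + 88.6879) = 322.3061 / 128.6898 = 2.50452

2.50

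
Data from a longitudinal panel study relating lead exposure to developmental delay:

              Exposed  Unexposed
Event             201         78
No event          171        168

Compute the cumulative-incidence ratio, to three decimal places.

1.704

Reading the table with exposure as columns: a = 201 (Exposed, case), b = 171 (Exposed, non-case), c = 78 (Unexposed, case), d = 168.
Risk in exposed = 201/372 = 0.54032; risk in unexposed = 78/246 = 0.31707.
RR = 0.54032 / 0.31707 = 1.70409
The risk among the exposed is 1.70 times that among the unexposed.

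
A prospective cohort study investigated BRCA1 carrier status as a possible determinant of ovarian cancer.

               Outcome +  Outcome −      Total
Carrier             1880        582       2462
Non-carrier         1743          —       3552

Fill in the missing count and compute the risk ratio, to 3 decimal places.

The missing cell is in the unexposed row: 3552 − 1743 = 1809.
So a = 1880, b = 582, c = 1743, d = 1809.
RR = [a/(a+b)] / [c/(c+d)] = (1880/2462) / (1743/3552) = 0.76361/0.49071 = 1.55613

1.556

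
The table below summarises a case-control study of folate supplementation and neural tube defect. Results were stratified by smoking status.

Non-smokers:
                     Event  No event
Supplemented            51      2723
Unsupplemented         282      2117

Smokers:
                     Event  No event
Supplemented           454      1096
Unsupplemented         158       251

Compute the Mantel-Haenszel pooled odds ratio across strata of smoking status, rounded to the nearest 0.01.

OR_MH = Σ(aᵢdᵢ/nᵢ) / Σ(bᵢcᵢ/nᵢ), where nᵢ is the stratum total.
Stratum 1 (Non-smokers): n = 5173; a·d/n = 51·2117/5173 = 20.8713; b·c/n = 2723·282/5173 = 148.4411
Stratum 2 (Smokers): n = 1959; a·d/n = 454·251/1959 = 58.1695; b·c/n = 1096·158/1959 = 88.3961
OR_MH = (20.8713 + 58.1695) / (148.4411 + 88.3961) = 79.0407 / 236.8373 = 0.33373

0.33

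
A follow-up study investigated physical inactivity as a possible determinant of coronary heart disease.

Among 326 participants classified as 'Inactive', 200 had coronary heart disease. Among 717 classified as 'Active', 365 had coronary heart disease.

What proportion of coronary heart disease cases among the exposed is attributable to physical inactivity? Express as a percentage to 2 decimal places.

17.02

From the description: a = 200, b = 126, c = 365, d = 352.
Risk in exposed = 200/326 = 0.61350; risk in unexposed = 365/717 = 0.50907.
RR = 0.61350/0.50907 = 1.20514
AR% = (RR − 1)/RR × 100 = (1.20514 − 1)/1.20514 × 100 = 17.0223%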